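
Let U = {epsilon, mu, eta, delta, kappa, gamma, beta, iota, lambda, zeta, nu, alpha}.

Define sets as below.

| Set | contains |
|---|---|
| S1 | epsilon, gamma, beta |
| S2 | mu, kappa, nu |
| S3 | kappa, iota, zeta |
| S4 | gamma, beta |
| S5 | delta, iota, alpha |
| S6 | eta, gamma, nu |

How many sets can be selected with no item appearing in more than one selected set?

3

S1, S2, S5 are pairwise disjoint (S1={epsilon,gamma,beta}; S2={mu,kappa,nu}; S5={delta,iota,alpha}).
Every remaining set overlaps one of these, and no 4 of the listed sets are pairwise disjoint, so 3 is the maximum.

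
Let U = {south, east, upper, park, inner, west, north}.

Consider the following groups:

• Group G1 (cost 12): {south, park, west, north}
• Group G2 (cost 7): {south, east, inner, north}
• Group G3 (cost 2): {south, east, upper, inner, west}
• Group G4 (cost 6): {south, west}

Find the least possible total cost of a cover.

14

G1, G3 together cover every item (G1 ∪ G3 = {south, east, upper, park, inner, west, north}); total cost 12 + 2 = 14.
No covering selection has total cost below 14.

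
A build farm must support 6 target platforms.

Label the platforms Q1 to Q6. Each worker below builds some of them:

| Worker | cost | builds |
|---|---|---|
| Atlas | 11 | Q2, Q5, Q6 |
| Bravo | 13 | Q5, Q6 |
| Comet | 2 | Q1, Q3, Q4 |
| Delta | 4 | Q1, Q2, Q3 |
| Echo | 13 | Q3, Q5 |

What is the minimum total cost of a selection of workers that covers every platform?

13

Atlas, Comet together cover every platform (Atlas ∪ Comet = {Q1, Q2, Q3, Q4, Q5, Q6}); total cost 11 + 2 = 13.
No covering selection has total cost below 13.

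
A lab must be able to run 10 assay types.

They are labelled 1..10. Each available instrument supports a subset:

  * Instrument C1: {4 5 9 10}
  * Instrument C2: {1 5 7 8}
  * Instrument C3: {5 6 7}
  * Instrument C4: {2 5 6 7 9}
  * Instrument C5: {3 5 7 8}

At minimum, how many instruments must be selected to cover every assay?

4

Take {C1, C2, C4, C5}. Their union is {1, 2, 3, 4, 5, 6, 7, 8, 9, 10}, which is all 10 assays.
Only C4 contains 2, so C4 is forced; the remaining 5 assays need at least 3 more instruments (each remaining instrument adds at most 2) — so at least 4 instruments are needed, and 4 is optimal.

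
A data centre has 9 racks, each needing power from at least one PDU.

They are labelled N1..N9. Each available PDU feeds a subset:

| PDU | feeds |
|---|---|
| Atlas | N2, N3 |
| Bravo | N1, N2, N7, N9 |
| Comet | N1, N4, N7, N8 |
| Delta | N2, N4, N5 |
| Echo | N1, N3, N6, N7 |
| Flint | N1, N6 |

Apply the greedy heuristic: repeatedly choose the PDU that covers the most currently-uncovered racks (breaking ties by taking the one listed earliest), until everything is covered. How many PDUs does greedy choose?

Greedy: pick Bravo (covers 4 new) → pick Comet (covers 2 new) → pick Echo (covers 2 new) → pick Delta (covers 1 new). Total picks: 4.

4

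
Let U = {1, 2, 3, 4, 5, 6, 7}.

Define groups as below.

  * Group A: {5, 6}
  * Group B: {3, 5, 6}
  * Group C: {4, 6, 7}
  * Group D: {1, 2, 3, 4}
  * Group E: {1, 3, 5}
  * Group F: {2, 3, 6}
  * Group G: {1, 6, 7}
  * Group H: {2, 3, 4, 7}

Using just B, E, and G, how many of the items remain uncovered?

Union of B, E, G = {1, 3, 5, 6, 7}.
Not covered: 2, 4 — 2 items.

2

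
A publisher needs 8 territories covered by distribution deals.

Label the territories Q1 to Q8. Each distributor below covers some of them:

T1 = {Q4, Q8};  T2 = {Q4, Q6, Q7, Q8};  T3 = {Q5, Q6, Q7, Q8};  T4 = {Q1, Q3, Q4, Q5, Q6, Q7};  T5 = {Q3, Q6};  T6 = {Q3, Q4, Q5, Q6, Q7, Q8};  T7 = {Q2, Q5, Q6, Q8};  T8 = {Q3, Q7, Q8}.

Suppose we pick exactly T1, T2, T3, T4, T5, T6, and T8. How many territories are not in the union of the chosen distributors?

Union of T1, T2, T3, T4, T5, T6, T8 = {Q1, Q3, Q4, Q5, Q6, Q7, Q8}.
Not covered: Q2 — 1 territory.

1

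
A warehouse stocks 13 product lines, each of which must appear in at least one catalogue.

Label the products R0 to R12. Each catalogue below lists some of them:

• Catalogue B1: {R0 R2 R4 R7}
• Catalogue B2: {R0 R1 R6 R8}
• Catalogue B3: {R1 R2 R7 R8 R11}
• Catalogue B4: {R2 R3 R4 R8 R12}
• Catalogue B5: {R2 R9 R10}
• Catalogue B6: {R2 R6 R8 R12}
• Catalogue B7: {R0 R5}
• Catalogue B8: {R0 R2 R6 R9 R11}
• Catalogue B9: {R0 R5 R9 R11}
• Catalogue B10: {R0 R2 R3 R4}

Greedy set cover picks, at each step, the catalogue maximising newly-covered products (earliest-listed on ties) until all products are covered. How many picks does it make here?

Greedy: pick B3 (covers 5 new) → pick B4 (covers 3 new) → pick B8 (covers 3 new) → pick B5 (covers 1 new) → pick B7 (covers 1 new). Total picks: 5.

5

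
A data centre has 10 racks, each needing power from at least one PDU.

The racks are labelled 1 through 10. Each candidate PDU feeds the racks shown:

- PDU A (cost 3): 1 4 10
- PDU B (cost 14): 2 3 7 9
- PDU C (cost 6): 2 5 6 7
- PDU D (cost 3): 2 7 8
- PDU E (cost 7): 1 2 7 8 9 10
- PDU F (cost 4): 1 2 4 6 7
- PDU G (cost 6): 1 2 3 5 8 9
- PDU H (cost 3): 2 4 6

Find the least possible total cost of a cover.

A, F, G together cover every rack (A ∪ F ∪ G = {1, 2, 3, 4, 5, 6, 7, 8, 9, 10}); total cost 3 + 4 + 6 = 13.
No covering selection has total cost below 13.

13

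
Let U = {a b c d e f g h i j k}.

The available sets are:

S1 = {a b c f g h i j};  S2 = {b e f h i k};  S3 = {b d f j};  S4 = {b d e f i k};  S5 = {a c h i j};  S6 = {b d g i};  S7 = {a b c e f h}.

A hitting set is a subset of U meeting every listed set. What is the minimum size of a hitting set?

2

T = {b, i} meets every set (each contains at least one member of T), and |T| = 2.
No single item lies in every set, so at least 2 are needed and 2 is optimal.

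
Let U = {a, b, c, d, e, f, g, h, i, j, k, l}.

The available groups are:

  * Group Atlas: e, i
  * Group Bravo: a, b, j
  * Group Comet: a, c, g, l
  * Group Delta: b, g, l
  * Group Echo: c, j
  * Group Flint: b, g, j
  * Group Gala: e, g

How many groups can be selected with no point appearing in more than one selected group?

3

Atlas, Delta, Echo are pairwise disjoint (Atlas={e,i}; Delta={b,g,l}; Echo={c,j}).
Every remaining group overlaps one of these, and no 4 of the listed groups are pairwise disjoint, so 3 is the maximum.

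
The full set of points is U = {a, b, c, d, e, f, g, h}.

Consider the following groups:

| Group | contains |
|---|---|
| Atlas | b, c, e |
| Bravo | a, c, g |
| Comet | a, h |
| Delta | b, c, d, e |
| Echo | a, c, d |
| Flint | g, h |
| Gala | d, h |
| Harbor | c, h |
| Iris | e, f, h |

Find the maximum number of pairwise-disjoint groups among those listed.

Comet, Delta are pairwise disjoint (Comet={a,h}; Delta={b,c,d,e}).
Every remaining group overlaps one of these, and no 3 of the listed groups are pairwise disjoint, so 2 is the maximum.

2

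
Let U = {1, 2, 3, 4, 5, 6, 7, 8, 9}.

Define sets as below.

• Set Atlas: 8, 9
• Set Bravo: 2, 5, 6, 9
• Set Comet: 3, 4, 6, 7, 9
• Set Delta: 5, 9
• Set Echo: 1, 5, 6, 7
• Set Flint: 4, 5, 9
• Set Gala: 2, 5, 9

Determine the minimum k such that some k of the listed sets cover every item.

4

Atlas, Bravo, Comet, and Echo cover everything between them: the union {1, 2, 3, 4, 5, 6, 7, 8, 9} is all of U.
No 3 of the 7 sets cover everything (all 35 combinations miss at least one item), so 4 is optimal.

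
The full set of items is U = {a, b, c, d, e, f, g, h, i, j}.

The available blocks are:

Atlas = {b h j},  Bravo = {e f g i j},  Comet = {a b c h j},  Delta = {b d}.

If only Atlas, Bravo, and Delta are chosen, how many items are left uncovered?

2

Union of Atlas, Bravo, Delta = {b, d, e, f, g, h, i, j}.
Not covered: a, c — 2 items.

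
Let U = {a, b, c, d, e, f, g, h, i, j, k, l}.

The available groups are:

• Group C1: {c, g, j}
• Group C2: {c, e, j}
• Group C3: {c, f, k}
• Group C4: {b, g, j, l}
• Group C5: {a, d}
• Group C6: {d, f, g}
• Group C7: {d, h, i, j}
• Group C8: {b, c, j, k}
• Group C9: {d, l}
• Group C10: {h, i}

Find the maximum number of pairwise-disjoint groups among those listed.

C3, C4, C5, C10 are pairwise disjoint (C3={c,f,k}; C4={b,g,j,l}; C5={a,d}; C10={h,i}).
Every remaining group overlaps one of these, and no 5 of the listed groups are pairwise disjoint, so 4 is the maximum.

4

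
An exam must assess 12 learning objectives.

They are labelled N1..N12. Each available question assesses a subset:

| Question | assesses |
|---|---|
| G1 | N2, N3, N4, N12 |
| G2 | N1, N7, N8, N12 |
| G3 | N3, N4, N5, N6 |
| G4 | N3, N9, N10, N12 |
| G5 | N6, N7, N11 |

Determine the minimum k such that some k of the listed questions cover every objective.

5

Take {G1, G2, G3, G4, G5}. Their union is {N1, N2, N3, N4, N5, N6, N7, N8, N9, N10, N11, N12}, which is all 12 objectives.
No 4 of the 5 questions cover everything (all 5 combinations miss at least one objective), so 5 is optimal.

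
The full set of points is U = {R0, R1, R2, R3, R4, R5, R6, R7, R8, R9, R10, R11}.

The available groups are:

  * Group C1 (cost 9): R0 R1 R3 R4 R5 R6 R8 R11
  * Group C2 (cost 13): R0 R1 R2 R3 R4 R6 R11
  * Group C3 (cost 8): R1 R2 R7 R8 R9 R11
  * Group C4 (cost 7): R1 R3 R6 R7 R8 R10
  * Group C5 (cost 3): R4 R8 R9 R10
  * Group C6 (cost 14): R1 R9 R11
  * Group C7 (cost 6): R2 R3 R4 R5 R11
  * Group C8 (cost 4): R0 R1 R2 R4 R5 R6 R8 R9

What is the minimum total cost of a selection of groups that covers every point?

17

C4, C7, C8 together cover every point (C4 ∪ C7 ∪ C8 = {R0, R1, R2, R3, R4, R5, R6, R7, R8, R9, R10, R11}); total cost 7 + 6 + 4 = 17.
No covering selection has total cost below 17.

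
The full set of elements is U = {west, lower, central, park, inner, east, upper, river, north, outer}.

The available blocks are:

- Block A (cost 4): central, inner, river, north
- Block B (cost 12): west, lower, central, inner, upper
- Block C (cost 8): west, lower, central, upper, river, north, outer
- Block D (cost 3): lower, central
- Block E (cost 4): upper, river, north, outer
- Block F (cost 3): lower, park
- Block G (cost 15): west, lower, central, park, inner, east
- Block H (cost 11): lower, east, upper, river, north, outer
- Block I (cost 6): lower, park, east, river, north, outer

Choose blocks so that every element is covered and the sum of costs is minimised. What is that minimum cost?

B, I together cover every element (B ∪ I = {west, lower, central, park, inner, east, upper, river, north, outer}); total cost 12 + 6 = 18.
The greedy pick A, F, E, I, C costs 25; no covering selection beats 18.

18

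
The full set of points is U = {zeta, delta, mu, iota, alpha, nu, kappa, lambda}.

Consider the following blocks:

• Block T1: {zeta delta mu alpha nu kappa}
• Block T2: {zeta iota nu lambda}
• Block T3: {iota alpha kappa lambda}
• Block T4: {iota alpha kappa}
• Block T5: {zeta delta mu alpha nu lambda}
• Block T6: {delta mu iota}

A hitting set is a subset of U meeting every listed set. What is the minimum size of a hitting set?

2

The 2 points {mu, iota} hit every block.
No single point lies in every block, so at least 2 are needed and 2 is optimal.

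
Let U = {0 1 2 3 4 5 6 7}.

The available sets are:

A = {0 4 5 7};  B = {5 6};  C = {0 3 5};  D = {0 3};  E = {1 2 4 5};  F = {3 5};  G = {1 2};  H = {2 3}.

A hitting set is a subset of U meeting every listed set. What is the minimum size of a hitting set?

The 3 items {0, 2, 5} hit every set.
The sets B, D, G are pairwise disjoint, so any hitting set needs a separate item for each — at least 3. Hence 3 is optimal.

3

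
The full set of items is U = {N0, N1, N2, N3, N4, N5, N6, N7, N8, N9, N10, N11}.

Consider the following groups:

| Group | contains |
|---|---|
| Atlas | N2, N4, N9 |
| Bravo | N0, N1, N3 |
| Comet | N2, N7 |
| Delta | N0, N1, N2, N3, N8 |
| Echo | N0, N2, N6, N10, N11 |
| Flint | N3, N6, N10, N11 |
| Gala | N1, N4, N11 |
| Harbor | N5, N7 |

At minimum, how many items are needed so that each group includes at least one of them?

The 4 items {N2, N3, N4, N5} hit every group.
No choice of 3 items meets every group, so 4 is the minimum.

4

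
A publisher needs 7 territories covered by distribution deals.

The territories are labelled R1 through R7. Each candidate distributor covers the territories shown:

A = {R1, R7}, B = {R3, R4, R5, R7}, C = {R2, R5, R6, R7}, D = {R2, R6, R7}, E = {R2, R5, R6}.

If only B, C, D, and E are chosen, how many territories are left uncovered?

1

Union of B, C, D, E = {R2, R3, R4, R5, R6, R7}.
Not covered: R1 — 1 territory.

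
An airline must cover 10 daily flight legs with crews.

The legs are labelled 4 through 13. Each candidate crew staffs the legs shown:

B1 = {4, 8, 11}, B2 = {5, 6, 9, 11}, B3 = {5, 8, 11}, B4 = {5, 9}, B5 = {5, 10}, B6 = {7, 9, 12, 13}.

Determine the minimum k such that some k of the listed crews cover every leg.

Take {B1, B2, B5, B6}. Their union is {4, 5, 6, 7, 8, 9, 10, 11, 12, 13}, which is all 10 legs.
No 3 of the 6 crews cover everything (all 20 combinations miss at least one leg), so 4 is optimal.

4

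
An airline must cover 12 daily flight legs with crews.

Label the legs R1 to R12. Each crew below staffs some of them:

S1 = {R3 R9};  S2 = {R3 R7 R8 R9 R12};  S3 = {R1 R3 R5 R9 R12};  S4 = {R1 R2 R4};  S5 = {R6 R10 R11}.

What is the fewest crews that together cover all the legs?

4

Take {S2, S3, S4, S5}. Their union is {R1, R2, R3, R4, R5, R6, R7, R8, R9, R10, R11, R12}, which is all 12 legs.
Only S3 contains R5, so S3 is forced; the remaining 7 legs need at least 3 more crews (each remaining crew adds at most 3) — so at least 4 crews are needed, and 4 is optimal.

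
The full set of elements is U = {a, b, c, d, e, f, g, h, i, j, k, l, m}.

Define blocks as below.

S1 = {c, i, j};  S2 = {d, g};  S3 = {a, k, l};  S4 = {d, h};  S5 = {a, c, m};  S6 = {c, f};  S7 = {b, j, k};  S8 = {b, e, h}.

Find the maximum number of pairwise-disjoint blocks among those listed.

4

S1, S2, S3, S8 are pairwise disjoint (S1={c,i,j}; S2={d,g}; S3={a,k,l}; S8={b,e,h}).
Every remaining block overlaps one of these, and no 5 of the listed blocks are pairwise disjoint, so 4 is the maximum.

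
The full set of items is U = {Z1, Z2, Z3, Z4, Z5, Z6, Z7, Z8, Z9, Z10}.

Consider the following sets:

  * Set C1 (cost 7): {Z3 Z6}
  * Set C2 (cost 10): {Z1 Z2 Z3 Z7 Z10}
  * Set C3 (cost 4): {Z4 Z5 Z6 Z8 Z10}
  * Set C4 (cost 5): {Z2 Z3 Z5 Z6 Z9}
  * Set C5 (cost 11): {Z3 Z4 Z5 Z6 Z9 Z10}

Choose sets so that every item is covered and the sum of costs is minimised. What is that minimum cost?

19

C2, C3, C4 together cover every item (C2 ∪ C3 ∪ C4 = {Z1, Z2, Z3, Z4, Z5, Z6, Z7, Z8, Z9, Z10}); total cost 10 + 4 + 5 = 19.
No covering selection has total cost below 19.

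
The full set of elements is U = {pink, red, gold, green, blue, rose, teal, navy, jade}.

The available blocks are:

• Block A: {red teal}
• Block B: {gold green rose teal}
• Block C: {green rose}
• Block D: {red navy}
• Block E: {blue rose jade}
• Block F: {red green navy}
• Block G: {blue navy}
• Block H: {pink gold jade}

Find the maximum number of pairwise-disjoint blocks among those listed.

4

A, C, G, H are pairwise disjoint (A={red,teal}; C={green,rose}; G={blue,navy}; H={pink,gold,jade}).
Every remaining block overlaps one of these, and no 5 of the listed blocks are pairwise disjoint, so 4 is the maximum.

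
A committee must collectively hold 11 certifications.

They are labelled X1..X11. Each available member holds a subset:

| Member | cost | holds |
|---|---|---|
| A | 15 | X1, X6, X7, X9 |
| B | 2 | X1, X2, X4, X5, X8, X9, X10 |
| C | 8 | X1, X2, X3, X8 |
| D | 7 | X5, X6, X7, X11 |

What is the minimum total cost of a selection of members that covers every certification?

17

B, C, D together cover every certification (B ∪ C ∪ D = {X1, X2, X3, X4, X5, X6, X7, X8, X9, X10, X11}); total cost 2 + 8 + 7 = 17.
No covering selection has total cost below 17.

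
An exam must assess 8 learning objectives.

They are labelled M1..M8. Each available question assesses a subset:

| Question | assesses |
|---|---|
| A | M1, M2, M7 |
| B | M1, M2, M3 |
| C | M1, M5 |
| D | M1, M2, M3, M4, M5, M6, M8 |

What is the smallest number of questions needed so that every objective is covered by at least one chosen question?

Take {A, D}. Their union is {M1, M2, M3, M4, M5, M6, M7, M8}, which is all 8 objectives.
No single question has all 8 objectives (the largest, D, has 7), so 2 is optimal.

2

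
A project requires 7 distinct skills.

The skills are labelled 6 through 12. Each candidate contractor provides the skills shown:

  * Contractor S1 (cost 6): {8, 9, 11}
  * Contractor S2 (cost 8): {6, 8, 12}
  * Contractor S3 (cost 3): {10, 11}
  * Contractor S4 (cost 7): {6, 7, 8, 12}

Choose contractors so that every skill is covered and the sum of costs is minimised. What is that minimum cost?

16

S1, S3, S4 together cover every skill (S1 ∪ S3 ∪ S4 = {6, 7, 8, 9, 10, 11, 12}); total cost 6 + 3 + 7 = 16.
No covering selection has total cost below 16.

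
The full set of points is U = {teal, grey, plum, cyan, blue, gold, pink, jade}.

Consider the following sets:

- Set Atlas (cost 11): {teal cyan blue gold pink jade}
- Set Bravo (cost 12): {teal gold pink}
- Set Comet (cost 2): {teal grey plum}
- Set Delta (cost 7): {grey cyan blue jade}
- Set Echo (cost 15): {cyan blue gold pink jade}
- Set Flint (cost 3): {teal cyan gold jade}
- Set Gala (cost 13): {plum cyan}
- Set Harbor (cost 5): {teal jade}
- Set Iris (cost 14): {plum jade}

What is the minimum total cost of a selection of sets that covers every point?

13

Atlas, Comet together cover every point (Atlas ∪ Comet = {teal, grey, plum, cyan, blue, gold, pink, jade}); total cost 11 + 2 = 13.
The greedy pick Comet, Flint, Atlas costs 16; no covering selection beats 13.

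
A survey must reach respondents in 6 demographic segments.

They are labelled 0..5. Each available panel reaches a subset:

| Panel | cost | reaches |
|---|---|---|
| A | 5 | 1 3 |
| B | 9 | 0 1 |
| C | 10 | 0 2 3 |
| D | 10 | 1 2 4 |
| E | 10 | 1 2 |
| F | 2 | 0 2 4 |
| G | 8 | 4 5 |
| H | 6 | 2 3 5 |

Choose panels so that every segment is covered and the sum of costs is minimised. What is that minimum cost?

13

A, F, H together cover every segment (A ∪ F ∪ H = {0, 1, 2, 3, 4, 5}); total cost 5 + 2 + 6 = 13.
No covering selection has total cost below 13.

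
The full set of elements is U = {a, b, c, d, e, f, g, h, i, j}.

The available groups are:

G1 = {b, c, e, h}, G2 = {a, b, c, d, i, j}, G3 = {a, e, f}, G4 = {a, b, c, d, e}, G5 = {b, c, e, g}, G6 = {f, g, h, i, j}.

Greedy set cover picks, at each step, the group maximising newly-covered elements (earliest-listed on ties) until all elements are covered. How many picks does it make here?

Greedy: pick G2 (covers 6 new) → pick G6 (covers 3 new) → pick G1 (covers 1 new). Total picks: 3.
(The true minimum cover uses only 2 groups, so greedy is not optimal here.)

3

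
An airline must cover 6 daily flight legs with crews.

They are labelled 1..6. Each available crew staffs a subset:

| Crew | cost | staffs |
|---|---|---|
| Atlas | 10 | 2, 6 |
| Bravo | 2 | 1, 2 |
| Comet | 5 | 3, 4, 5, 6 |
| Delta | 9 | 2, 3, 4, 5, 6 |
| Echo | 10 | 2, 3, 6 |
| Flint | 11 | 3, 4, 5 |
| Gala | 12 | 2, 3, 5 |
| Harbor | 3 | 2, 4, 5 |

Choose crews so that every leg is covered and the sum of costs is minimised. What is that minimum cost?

7

Bravo, Comet together cover every leg (Bravo ∪ Comet = {1, 2, 3, 4, 5, 6}); total cost 2 + 5 = 7.
No covering selection has total cost below 7.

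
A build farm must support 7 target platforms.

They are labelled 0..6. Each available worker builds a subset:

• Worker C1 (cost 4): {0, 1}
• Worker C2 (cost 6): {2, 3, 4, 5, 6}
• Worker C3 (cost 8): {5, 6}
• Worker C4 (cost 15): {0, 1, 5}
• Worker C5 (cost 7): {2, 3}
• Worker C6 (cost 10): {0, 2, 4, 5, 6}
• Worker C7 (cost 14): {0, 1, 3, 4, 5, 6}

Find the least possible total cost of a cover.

C1, C2 together cover every platform (C1 ∪ C2 = {0, 1, 2, 3, 4, 5, 6}); total cost 4 + 6 = 10.
No covering selection has total cost below 10.

10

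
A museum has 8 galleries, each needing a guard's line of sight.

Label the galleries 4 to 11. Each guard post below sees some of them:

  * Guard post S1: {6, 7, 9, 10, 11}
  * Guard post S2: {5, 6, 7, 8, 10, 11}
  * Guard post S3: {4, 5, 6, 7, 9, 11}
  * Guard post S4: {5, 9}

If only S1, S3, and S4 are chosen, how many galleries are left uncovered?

Union of S1, S3, S4 = {4, 5, 6, 7, 9, 10, 11}.
Not covered: 8 — 1 gallery.

1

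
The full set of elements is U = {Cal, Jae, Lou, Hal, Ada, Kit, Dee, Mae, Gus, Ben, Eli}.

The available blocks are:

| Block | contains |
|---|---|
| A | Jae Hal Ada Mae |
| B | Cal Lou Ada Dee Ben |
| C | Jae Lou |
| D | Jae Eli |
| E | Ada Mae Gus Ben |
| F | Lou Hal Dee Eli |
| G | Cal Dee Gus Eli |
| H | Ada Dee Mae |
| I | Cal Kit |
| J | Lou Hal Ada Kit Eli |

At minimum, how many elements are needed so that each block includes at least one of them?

4

T = {Jae, Ada, Kit, Dee} meets every block (each contains at least one member of T), and |T| = 4.
No choice of 3 elements meets every block, so 4 is the minimum.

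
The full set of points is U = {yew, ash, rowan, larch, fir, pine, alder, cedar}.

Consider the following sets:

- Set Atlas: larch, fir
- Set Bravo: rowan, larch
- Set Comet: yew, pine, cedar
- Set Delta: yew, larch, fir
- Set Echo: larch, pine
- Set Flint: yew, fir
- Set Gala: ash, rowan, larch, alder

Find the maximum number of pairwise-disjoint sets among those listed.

2

Atlas, Comet are pairwise disjoint (Atlas={larch,fir}; Comet={yew,pine,cedar}).
Every remaining set overlaps one of these, and no 3 of the listed sets are pairwise disjoint, so 2 is the maximum.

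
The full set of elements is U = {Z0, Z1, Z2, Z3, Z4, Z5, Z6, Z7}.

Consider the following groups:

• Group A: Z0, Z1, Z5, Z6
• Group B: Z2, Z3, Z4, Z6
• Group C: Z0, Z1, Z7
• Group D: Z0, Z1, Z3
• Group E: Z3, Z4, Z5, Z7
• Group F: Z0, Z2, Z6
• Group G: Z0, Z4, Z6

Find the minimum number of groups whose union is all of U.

3

B and D and E together: B ∪ D ∪ E = {Z0, Z1, Z2, Z3, Z4, Z5, Z6, Z7} — every element is covered.
No 2 of the 7 groups cover everything (all 21 combinations miss at least one element), so 3 is optimal.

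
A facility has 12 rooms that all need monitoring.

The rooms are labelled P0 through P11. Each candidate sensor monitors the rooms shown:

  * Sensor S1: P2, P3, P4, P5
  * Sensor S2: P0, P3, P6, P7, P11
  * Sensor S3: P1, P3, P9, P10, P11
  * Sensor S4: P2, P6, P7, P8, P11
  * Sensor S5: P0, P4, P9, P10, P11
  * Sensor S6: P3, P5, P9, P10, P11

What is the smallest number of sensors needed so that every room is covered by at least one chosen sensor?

Take {S3, S4, S5, S6}. Their union is {P0, P1, P2, P3, P4, P5, P6, P7, P8, P9, P10, P11}, which is all 12 rooms.
No 3 of the 6 sensors cover everything (all 20 combinations miss at least one room), so 4 is optimal.

4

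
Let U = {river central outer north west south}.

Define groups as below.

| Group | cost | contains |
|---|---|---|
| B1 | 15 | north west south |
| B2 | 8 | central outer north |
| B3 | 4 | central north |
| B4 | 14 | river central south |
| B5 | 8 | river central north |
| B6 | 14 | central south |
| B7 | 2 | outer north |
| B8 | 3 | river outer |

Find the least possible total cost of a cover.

B1, B3, B8 together cover every element (B1 ∪ B3 ∪ B8 = {river, central, outer, north, west, south}); total cost 15 + 4 + 3 = 22.
The greedy pick B7, B8, B3, B1 costs 24; no covering selection beats 22.

22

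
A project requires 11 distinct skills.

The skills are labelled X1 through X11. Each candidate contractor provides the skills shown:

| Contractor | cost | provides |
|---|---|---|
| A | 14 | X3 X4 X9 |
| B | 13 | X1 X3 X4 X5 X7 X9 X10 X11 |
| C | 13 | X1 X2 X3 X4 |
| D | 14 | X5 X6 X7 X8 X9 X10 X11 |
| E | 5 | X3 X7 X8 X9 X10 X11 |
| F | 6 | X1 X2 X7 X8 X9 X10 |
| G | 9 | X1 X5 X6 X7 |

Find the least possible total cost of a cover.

27

C, D together cover every skill (C ∪ D = {X1, X2, X3, X4, X5, X6, X7, X8, X9, X10, X11}); total cost 13 + 14 = 27.
The greedy pick E, F, G, B costs 33; no covering selection beats 27.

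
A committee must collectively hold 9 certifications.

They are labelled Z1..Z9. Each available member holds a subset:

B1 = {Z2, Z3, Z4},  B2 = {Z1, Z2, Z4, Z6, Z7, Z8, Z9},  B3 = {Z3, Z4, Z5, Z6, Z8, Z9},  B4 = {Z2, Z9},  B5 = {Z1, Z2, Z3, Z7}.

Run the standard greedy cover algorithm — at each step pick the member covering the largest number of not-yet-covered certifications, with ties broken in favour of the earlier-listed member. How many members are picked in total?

Greedy: pick B2 (covers 7 new) → pick B3 (covers 2 new). Total picks: 2.

2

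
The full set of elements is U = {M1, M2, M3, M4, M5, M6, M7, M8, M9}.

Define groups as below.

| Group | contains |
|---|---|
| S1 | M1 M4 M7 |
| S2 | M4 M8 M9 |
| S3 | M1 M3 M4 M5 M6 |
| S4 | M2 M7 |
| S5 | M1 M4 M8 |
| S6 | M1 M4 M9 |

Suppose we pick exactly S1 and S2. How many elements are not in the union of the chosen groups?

Union of S1, S2 = {M1, M4, M7, M8, M9}.
Not covered: M2, M3, M5, M6 — 4 elements.

4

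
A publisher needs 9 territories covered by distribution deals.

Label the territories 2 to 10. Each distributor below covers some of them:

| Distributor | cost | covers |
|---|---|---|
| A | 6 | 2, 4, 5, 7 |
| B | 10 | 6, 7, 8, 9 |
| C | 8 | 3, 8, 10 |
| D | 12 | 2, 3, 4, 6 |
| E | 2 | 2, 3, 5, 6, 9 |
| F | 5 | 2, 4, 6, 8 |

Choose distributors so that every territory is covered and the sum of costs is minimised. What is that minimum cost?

A, C, E together cover every territory (A ∪ C ∪ E = {2, 3, 4, 5, 6, 7, 8, 9, 10}); total cost 6 + 8 + 2 = 16.
The greedy pick E, F, A, C costs 21; no covering selection beats 16.

16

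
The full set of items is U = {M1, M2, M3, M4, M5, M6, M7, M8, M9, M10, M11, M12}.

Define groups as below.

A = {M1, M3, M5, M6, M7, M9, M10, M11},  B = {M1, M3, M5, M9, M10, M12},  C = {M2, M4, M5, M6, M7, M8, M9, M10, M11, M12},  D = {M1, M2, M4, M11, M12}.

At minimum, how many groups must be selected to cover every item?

A and C cover everything between them: the union {M1, M2, M3, M4, M5, M6, M7, M8, M9, M10, M11, M12} is all of U.
No single group has all 12 items (the largest, C, has 10), so 2 is optimal.

2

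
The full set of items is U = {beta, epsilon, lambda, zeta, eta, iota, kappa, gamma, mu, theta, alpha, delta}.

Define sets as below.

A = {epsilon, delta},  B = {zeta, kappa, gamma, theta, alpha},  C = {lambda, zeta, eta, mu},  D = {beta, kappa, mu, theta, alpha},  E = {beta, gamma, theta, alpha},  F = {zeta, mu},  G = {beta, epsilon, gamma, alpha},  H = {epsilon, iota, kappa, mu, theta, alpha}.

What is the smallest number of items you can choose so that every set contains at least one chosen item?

3

The 3 items {epsilon, zeta, theta} hit every set.
The sets A, C, E are pairwise disjoint, so any hitting set needs a separate item for each — at least 3. Hence 3 is optimal.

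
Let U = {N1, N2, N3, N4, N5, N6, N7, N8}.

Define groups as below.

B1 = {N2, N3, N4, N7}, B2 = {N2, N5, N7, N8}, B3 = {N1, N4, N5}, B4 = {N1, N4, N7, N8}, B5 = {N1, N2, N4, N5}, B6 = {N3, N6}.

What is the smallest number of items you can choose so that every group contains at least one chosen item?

H = {N4, N6, N7} meets every group (each contains at least one member of H), and |H| = 3.
No choice of 2 items meets every group, so 3 is the minimum.

3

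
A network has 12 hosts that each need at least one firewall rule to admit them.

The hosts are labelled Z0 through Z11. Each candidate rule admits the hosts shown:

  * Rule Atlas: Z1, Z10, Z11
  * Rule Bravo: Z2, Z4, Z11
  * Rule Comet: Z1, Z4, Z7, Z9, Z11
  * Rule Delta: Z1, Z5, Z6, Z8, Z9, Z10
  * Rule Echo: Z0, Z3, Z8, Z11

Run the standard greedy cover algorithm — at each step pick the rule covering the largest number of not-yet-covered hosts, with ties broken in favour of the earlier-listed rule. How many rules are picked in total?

4

Greedy: pick Delta (covers 6 new) → pick Bravo (covers 3 new) → pick Echo (covers 2 new) → pick Comet (covers 1 new). Total picks: 4.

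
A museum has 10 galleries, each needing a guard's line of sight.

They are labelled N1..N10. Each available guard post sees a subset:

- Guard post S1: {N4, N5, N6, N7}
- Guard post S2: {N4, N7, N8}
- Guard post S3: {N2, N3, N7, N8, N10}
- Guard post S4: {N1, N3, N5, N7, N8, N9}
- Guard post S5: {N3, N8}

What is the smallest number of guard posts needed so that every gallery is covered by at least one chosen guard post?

3

S1 and S3 and S4 together: S1 ∪ S3 ∪ S4 = {N1, N2, N3, N4, N5, N6, N7, N8, N9, N10} — every gallery is covered.
Only S4 contains N1, so S4 is forced; the remaining 4 galleries need at least 2 more guard posts (each remaining guard post adds at most 2) — so at least 3 guard posts are needed, and 3 is optimal.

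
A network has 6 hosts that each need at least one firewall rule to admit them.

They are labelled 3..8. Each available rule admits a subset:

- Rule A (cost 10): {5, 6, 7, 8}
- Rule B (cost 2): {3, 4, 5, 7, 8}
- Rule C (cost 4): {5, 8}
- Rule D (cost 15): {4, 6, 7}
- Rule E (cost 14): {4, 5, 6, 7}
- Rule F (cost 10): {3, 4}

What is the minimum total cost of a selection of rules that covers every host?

12

A, B together cover every host (A ∪ B = {3, 4, 5, 6, 7, 8}); total cost 10 + 2 = 12.
No covering selection has total cost below 12.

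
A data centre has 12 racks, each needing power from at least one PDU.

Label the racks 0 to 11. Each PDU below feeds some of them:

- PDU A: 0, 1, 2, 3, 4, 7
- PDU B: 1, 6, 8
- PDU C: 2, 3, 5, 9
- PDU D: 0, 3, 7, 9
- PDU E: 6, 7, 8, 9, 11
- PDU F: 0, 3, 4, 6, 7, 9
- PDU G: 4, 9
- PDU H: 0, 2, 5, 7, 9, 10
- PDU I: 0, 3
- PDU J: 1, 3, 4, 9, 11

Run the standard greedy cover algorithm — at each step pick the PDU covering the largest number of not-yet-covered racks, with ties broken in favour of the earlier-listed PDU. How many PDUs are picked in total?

Greedy: pick A (covers 6 new) → pick E (covers 4 new) → pick H (covers 2 new). Total picks: 3.

3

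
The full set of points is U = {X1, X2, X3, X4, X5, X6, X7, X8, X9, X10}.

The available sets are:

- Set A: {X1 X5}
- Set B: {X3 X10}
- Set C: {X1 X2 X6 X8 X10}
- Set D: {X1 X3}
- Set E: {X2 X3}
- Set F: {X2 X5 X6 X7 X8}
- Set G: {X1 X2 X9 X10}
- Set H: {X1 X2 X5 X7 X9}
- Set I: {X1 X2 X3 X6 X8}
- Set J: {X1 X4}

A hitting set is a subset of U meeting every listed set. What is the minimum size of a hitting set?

T = {X1, X2, X10} meets every set (each contains at least one member of T), and |T| = 3.
The sets B, F, J are pairwise disjoint, so any hitting set needs a separate point for each — at least 3. Hence 3 is optimal.

3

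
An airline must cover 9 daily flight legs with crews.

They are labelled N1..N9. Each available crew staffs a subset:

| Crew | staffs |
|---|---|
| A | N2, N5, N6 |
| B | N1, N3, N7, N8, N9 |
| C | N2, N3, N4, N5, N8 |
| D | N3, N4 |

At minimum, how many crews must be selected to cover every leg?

Take {A, B, D}. Their union is {N1, N2, N3, N4, N5, N6, N7, N8, N9}, which is all 9 legs.
Only B contains N1, so B is forced; the remaining 4 legs need at least 2 more crews (each remaining crew adds at most 3) — so at least 3 crews are needed, and 3 is optimal.

3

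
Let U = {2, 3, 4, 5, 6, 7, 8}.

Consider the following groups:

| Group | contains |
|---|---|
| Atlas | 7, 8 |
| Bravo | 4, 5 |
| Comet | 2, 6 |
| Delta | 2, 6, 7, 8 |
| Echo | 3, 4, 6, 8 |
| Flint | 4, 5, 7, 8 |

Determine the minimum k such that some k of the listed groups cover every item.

Take {Comet, Echo, Flint}. Their union is {2, 3, 4, 5, 6, 7, 8}, which is all 7 items.
Only Echo contains 3, so Echo is forced; the remaining 3 items need at least 2 more groups (each remaining group adds at most 2) — so at least 3 groups are needed, and 3 is optimal.

3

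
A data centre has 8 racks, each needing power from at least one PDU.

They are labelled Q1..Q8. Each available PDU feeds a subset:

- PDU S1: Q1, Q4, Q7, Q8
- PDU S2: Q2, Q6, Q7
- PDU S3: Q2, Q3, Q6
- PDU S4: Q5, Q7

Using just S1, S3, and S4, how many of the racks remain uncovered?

0

Union of S1, S3, S4 = {Q1, Q2, Q3, Q4, Q5, Q6, Q7, Q8} — that's every rack, so 0 are uncovered.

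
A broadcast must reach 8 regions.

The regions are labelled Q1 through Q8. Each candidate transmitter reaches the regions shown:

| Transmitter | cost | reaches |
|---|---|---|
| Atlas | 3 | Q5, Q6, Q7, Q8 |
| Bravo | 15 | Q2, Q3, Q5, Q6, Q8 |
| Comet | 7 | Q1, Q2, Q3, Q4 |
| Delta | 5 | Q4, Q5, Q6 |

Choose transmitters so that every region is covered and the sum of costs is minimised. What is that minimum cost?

10

Atlas, Comet together cover every region (Atlas ∪ Comet = {Q1, Q2, Q3, Q4, Q5, Q6, Q7, Q8}); total cost 3 + 7 = 10.
No covering selection has total cost below 10.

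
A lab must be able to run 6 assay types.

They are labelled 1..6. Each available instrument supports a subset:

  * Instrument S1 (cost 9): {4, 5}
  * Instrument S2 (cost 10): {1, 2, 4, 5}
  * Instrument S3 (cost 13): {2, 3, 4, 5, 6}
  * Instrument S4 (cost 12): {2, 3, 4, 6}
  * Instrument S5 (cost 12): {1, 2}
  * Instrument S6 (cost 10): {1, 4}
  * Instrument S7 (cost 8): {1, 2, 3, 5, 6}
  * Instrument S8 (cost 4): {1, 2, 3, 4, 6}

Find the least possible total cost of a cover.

S7, S8 together cover every assay (S7 ∪ S8 = {1, 2, 3, 4, 5, 6}); total cost 8 + 4 = 12.
No covering selection has total cost below 12.

12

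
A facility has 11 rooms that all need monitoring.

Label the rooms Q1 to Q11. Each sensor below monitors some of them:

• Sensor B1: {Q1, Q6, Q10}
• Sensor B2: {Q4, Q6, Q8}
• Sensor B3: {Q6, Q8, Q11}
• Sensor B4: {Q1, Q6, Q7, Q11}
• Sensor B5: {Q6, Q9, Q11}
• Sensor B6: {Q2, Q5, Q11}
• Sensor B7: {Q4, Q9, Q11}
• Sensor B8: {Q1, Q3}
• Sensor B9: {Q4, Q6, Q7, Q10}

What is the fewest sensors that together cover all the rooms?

Take {B2, B6, B7, B8, B9}. Their union is {Q1, Q2, Q3, Q4, Q5, Q6, Q7, Q8, Q9, Q10, Q11}, which is all 11 rooms.
No 4 of the 9 sensors cover everything (all 126 combinations miss at least one room), so 5 is optimal.

5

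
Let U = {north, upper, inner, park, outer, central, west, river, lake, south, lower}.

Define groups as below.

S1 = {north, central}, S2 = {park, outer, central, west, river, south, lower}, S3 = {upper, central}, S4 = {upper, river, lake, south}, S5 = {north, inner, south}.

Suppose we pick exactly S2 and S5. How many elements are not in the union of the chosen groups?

2

Union of S2, S5 = {north, inner, park, outer, central, west, river, south, lower}.
Not covered: upper, lake — 2 elements.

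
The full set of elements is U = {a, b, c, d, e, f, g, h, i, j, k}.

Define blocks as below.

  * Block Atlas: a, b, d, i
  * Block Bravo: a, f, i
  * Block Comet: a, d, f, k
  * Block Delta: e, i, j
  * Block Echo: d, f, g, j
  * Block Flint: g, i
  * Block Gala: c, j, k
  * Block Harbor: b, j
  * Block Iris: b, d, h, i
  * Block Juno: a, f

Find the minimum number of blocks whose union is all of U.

Bravo, Delta, Echo, Gala, and Iris cover everything between them: the union {a, b, c, d, e, f, g, h, i, j, k} is all of U.
No 4 of the 10 blocks cover everything (all 210 combinations miss at least one element), so 5 is optimal.

5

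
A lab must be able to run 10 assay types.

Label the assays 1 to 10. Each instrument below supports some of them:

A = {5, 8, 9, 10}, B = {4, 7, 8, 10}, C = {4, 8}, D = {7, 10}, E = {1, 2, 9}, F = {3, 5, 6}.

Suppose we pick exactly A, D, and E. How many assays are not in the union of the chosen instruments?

Union of A, D, E = {1, 2, 5, 7, 8, 9, 10}.
Not covered: 3, 4, 6 — 3 assays.

3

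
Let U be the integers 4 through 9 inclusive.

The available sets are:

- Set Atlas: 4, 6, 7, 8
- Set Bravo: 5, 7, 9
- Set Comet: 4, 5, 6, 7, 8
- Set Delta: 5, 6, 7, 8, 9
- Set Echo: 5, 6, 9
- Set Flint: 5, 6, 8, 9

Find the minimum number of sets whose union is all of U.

Take {Atlas, Flint}. Their union is {4, 5, 6, 7, 8, 9}, which is all 6 points.
No single set has all 6 points (the largest, Comet, has 5), so 2 is optimal.

2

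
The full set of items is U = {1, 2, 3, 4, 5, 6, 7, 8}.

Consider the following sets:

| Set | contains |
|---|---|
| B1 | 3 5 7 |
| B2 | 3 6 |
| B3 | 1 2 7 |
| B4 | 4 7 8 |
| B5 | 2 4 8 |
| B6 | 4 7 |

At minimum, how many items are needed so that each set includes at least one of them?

3

H = {3, 7, 8} meets every set (each contains at least one member of H), and |H| = 3.
No choice of 2 items meets every set, so 3 is the minimum.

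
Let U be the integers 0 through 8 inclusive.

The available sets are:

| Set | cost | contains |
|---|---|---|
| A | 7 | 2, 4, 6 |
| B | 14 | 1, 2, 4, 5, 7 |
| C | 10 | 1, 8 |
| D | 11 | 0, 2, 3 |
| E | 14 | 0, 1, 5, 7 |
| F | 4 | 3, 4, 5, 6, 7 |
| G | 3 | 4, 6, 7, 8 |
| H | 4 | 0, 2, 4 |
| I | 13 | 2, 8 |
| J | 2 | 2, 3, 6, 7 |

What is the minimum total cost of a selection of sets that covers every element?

C, F, H together cover every element (C ∪ F ∪ H = {0, 1, 2, 3, 4, 5, 6, 7, 8}); total cost 10 + 4 + 4 = 18.
The greedy pick J, G, F, H, C costs 23; no covering selection beats 18.

18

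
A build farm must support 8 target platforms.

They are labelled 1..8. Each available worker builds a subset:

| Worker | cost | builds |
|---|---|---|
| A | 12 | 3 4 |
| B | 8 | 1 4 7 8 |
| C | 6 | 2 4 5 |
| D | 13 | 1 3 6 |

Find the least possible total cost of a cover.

B, C, D together cover every platform (B ∪ C ∪ D = {1, 2, 3, 4, 5, 6, 7, 8}); total cost 8 + 6 + 13 = 27.
No covering selection has total cost below 27.

27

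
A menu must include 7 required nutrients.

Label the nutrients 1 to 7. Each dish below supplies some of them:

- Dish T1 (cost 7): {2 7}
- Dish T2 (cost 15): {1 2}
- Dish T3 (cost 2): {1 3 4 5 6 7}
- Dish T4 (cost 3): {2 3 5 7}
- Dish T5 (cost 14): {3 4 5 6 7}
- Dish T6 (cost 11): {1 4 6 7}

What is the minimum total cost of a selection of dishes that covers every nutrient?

5

T3, T4 together cover every nutrient (T3 ∪ T4 = {1, 2, 3, 4, 5, 6, 7}); total cost 2 + 3 = 5.
No covering selection has total cost below 5.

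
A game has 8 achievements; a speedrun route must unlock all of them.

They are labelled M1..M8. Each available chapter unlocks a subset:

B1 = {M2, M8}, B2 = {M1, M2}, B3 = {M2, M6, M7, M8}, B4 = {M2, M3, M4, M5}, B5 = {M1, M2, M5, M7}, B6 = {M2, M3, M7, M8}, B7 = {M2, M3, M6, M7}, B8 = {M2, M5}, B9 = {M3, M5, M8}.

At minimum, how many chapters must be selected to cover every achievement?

3

Take {B2, B3, B4}. Their union is {M1, M2, M3, M4, M5, M6, M7, M8}, which is all 8 achievements.
Only B4 contains M4, so B4 is forced; the remaining 4 achievements need at least 2 more chapters (each remaining chapter adds at most 3) — so at least 3 chapters are needed, and 3 is optimal.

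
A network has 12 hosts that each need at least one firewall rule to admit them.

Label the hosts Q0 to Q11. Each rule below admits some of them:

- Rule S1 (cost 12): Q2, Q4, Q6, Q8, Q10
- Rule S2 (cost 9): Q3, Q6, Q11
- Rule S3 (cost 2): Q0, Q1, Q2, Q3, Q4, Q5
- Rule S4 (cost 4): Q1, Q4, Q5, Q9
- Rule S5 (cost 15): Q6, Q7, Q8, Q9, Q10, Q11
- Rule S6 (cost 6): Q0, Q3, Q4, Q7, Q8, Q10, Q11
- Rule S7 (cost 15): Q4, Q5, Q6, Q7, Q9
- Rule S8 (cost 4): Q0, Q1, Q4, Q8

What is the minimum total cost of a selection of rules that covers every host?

S3, S5 together cover every host (S3 ∪ S5 = {Q0, Q1, Q2, Q3, Q4, Q5, Q6, Q7, Q8, Q9, Q10, Q11}); total cost 2 + 15 = 17.
The greedy pick S3, S6, S4, S2 costs 21; no covering selection beats 17.

17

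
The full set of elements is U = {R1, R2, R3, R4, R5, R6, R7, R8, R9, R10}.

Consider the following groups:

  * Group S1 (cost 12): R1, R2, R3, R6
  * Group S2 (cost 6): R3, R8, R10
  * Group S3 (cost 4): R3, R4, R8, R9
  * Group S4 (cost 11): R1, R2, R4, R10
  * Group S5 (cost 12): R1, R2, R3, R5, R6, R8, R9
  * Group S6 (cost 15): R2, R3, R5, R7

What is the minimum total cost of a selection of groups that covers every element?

S1, S2, S3, S6 together cover every element (S1 ∪ S2 ∪ S3 ∪ S6 = {R1, R2, R3, R4, R5, R6, R7, R8, R9, R10}); total cost 12 + 6 + 4 + 15 = 37.
No covering selection has total cost below 37.

37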